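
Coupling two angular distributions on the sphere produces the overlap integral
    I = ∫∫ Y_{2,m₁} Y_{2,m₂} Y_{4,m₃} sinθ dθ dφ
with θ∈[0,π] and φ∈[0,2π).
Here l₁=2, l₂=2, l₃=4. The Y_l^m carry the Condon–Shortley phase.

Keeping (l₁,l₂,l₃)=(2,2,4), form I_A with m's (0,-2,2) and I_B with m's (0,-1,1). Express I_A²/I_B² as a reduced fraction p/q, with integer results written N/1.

1/2

l's match ⇒ only the (l;m) 3-j factors differ between A and B.
A: triangle coeff Δ(2,2,4) = 1/630; Σ_t [0,0]: t=0:+1/96 = 1/96; (3j)²=1/42 [(2 2 4; 0 -2 2)], sign=+1
B: triangle coeff Δ(2,2,4) = 1/630; Σ_t [0,0]: t=0:+1/24 = 1/24; (3j)²=1/21 [(2 2 4; 0 -1 1)], sign=-1
I_A²/I_B² = (1/42)/(1/21) = 1/2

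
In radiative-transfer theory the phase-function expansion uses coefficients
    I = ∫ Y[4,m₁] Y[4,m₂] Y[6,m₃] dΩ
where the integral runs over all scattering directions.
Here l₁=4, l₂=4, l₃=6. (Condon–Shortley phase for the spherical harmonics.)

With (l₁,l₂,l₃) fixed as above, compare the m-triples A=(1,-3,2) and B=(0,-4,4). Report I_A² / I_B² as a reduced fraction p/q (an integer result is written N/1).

3/4

Same 4,4,6: normalisation and zero-m 3j drop out of the ratio.
A: Δ: 2! 6! 6! / 15! → 1/1261260; sum: t=0:+1/8640 t=1:−1/34560 = 1/11520; 3j²(4 4 6; 1 -3 2) = Δ·Π!·Σ² = 3/143  (sign +1)
B: Δ: 2! 6! 6! / 15! → 1/1261260; sum: t=0:+1/69120 = 1/69120; 3j²(4 4 6; 0 -4 4) = Δ·Π!·Σ² = 4/143  (sign +1)
I_A²/I_B² = (3/143)/(4/143) = 3/4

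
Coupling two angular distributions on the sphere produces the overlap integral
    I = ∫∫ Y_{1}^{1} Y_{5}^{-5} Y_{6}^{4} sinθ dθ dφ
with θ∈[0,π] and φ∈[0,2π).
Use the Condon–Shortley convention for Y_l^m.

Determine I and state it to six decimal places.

0.040859

m-sum 0 ✓  L=12 even ✓  4≤6≤6 ✓
Π(2lᵢ+1) = 3×11×13 = 429
triangle coeff Δ(1,5,6) = 1/858
Σ_t [0,0]: t=0:+1/14400 = 1/14400
(3j)²=6/143 [(1 5 6; 0 0 0)], sign=+1
Σ_t [0,0]: t=0:+1/7257600 = 1/7257600
(3j)²=1/858 [(1 5 6; 1 -5 4)], sign=+1
⇒ 4πI² = 3/143
I = (+1)√(3/143/(4π)) = 0.04085899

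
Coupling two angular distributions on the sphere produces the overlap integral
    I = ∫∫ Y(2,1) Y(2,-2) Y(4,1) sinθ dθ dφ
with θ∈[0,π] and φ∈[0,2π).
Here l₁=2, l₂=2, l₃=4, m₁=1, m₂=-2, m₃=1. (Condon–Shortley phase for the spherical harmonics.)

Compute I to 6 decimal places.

Rules hold: Σm=0, L=8 even, 0≤4≤4.
N = 5·5·9 = 225
Δ = 0!·4!·4!/9! = 1/630
Racah Σ t=0..0: t=0:+1/16 = 1/16
⇒ 3j(2 2 4; 0 0 0)² = 2/35, sgn +1
Racah Σ t=0..0: t=0:+1/144 = 1/144
⇒ 3j(2 2 4; 1 -2 1)² = 1/126, sgn -1
4πI² = N·(3j₀)²·(3jₘ)² = 5/49
I = -1·√(0.102041/4π) = -0.09011188

-0.090112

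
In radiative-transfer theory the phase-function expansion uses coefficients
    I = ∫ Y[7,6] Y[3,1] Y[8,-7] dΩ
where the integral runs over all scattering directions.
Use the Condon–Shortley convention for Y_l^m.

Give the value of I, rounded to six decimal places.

m-sum 0 ✓  L=18 even ✓  4≤8≤10 ✓
Π(2lᵢ+1) = 15×7×17 = 1785
triangle coeff Δ(7,3,8) = 1/5290740
Σ_t [0,2]: t=0:+1/7257600 t=1:−1/2073600 t=2:+1/7257600 = -1/4838400
(3j)²=252/20995 [(7 3 8; 0 0 0)], sign=-1
Σ_t [0,1]: t=0:+1/1916006400 t=1:−1/2874009600 = 1/5748019200
(3j)²=13/5814 [(7 3 8; 6 1 -7)], sign=-1
⇒ 4πI² = 294/6137
I = (+1)√(294/6137/(4π)) = 0.06174342

0.061743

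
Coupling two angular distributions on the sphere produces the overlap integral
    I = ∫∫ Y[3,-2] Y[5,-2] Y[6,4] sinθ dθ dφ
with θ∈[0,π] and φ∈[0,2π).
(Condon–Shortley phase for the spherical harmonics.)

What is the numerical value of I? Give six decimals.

0.088266

Rules hold: Σm=0, L=14 even, 2≤6≤8.
N = 7·11·13 = 1001
Δ = 2!·4!·8!/15! = 1/675675
Racah Σ t=0..2: t=0:+1/8640 t=1:−1/2304 t=2:+1/8640 = -7/34560
⇒ 3j(3 5 6; 0 0 0)² = 7/429, sgn -1
Racah Σ t=1..2: t=1:−1/34560 t=2:+1/60480 = -1/80640
⇒ 3j(3 5 6; -2 -2 4)² = 6/1001, sgn -1
4πI² = N·(3j₀)²·(3jₘ)² = 14/143
I = +1·√(0.0979021/4π) = 0.08826552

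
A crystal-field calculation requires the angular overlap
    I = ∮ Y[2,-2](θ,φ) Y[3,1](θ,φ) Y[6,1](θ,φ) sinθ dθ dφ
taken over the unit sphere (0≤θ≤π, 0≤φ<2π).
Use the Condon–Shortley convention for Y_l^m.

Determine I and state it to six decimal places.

|2−3|≤6≤2+3 violated ⇒ I = 0

0.000000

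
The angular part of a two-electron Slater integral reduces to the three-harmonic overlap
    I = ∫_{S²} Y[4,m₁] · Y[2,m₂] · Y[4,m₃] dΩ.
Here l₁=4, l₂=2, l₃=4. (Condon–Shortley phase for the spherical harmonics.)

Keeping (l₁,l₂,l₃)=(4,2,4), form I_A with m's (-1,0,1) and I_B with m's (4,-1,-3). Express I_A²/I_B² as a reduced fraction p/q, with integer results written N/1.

289/588

Shared (l₁,l₂,l₃)=(4,2,4): N and (l;000)² cancel in I_A²/I_B².
A: Δ = 2!·6!·2!/11! = 1/13860; Racah Σ t=0..2: t=0:+1/480 t=1:−1/48 t=2:+1/144 = -17/1440; ⇒ 3j(4 2 4; -1 0 1)² = 289/13860, sgn +1
B: Δ = 2!·6!·2!/11! = 1/13860; Racah Σ t=0..0: t=0:+1/1440 = 1/1440; ⇒ 3j(4 2 4; 4 -1 -3)² = 7/165, sgn -1
I_A²/I_B² = (289/13860)/(7/165) = 289/588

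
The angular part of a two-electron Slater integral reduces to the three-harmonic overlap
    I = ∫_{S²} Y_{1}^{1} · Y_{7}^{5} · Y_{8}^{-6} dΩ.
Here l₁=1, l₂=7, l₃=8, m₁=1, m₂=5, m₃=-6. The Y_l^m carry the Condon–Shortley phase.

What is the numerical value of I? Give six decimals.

Checks pass: Σm=0; 16 even; l₃=8∈[6,8].
(2·1+1)(2·7+1)(2·8+1) = 765
Δ: 0! 2! 14! / 17! → 1/2040
sum: t=0:+1/25401600 = 1/25401600
3j²(1 7 8; 0 0 0) = Δ·Π!·Σ² = 8/255  (sign +1)
sum: t=0:+1/1916006400 = 1/1916006400
3j²(1 7 8; 1 5 -6) = Δ·Π!·Σ² = 91/2040  (sign +1)
combine: 4πI² = 765·8/255·91/2040 = 91/85
take √, sign +1: I = 0.29188132

0.291881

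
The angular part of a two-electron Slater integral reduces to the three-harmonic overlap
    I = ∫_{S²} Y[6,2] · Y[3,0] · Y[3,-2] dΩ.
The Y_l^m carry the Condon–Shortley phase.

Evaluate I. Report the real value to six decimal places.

0.177420

m-sum 0 ✓  L=12 even ✓  3≤3≤9 ✓
Π(2lᵢ+1) = 13×7×7 = 637
triangle coeff Δ(6,3,3) = 1/12012
Σ_t [3,3]: t=3:−1/1296 = -1/1296
(3j)²=100/3003 [(6 3 3; 0 0 0)], sign=+1
Σ_t [3,3]: t=3:−1/4320 = -1/4320
(3j)²=8/429 [(6 3 3; 2 0 -2)], sign=+1
⇒ 4πI² = 5600/14157
I = (+1)√(5600/14157/(4π)) = 0.17742036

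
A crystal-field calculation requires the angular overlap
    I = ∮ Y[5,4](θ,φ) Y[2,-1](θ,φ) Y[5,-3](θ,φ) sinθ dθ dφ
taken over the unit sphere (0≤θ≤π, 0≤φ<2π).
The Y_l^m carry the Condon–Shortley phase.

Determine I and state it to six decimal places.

0.196098

Rules hold: Σm=0, L=12 even, 3≤5≤7.
N = 11·5·11 = 605
Δ = 2!·8!·2!/13! = 1/38610
Racah Σ t=0..2: t=0:+1/2880 t=1:−1/576 t=2:+1/2880 = -1/960
⇒ 3j(5 2 5; 0 0 0)² = 10/429, sgn +1
Racah Σ t=0..1: t=0:+1/10080 t=1:−1/80640 = 1/11520
⇒ 3j(5 2 5; 4 -1 -3)² = 49/1430, sgn +1
4πI² = N·(3j₀)²·(3jₘ)² = 245/507
I = +1·√(0.483235/4π) = 0.19609844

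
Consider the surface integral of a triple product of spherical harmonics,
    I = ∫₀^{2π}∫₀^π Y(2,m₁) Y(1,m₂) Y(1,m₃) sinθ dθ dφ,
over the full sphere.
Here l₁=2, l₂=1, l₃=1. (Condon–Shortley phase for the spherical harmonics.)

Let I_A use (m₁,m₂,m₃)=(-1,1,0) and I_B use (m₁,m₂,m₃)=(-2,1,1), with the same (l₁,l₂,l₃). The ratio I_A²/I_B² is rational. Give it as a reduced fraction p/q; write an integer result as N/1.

1/2

l's match ⇒ only the (l;m) 3-j factors differ between A and B.
A: triangle coeff Δ(2,1,1) = 1/30; Σ_t [2,2]: t=2:+1/2 = 1/2; (3j)²=1/10 [(2 1 1; -1 1 0)], sign=-1
B: triangle coeff Δ(2,1,1) = 1/30; Σ_t [2,2]: t=2:+1/4 = 1/4; (3j)²=1/5 [(2 1 1; -2 1 1)], sign=+1
I_A²/I_B² = (1/10)/(1/5) = 1/2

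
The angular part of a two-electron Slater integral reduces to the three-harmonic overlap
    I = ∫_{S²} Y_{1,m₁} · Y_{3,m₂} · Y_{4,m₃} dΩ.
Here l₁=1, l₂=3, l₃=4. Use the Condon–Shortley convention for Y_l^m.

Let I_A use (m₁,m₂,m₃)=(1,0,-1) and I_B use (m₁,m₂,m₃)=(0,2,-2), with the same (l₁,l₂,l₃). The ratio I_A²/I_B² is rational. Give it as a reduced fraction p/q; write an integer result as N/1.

5/6

Same 1,3,4: normalisation and zero-m 3j drop out of the ratio.
A: Δ: 0! 2! 6! / 9! → 1/252; sum: t=0:+1/72 = 1/72; 3j²(1 3 4; 1 0 -1) = Δ·Π!·Σ² = 5/126  (sign -1)
B: Δ: 0! 2! 6! / 9! → 1/252; sum: t=0:+1/120 = 1/120; 3j²(1 3 4; 0 2 -2) = Δ·Π!·Σ² = 1/21  (sign +1)
I_A²/I_B² = (5/126)/(1/21) = 5/6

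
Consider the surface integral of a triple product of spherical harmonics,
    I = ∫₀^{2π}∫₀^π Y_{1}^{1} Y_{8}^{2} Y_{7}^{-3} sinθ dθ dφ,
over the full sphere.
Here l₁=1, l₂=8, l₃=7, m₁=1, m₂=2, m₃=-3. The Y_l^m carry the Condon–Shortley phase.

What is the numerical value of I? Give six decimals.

m-sum 0 ✓  L=16 even ✓  7≤7≤9 ✓
Π(2lᵢ+1) = 3×17×15 = 765
triangle coeff Δ(1,8,7) = 1/2040
Σ_t [1,1]: t=1:−1/25401600 = -1/25401600
(3j)²=8/255 [(1 8 7; 0 0 0)], sign=+1
Σ_t [0,0]: t=0:+1/174182400 = 1/174182400
(3j)²=1/136 [(1 8 7; 1 2 -3)], sign=+1
⇒ 4πI² = 3/17
I = (+1)√(3/17/(4π)) = 0.11850352

0.118504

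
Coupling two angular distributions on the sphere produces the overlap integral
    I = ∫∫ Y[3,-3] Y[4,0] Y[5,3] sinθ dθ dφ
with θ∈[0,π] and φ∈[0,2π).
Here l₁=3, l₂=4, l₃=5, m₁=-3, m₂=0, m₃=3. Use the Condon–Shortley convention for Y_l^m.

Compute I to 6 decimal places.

0.196280

Checks pass: Σm=0; 12 even; l₃=5∈[1,7].
(2·3+1)(2·4+1)(2·5+1) = 693
Δ: 2! 4! 6! / 13! → 1/180180
sum: t=0:+1/576 t=1:−1/144 t=2:+1/576 = -1/288
3j²(3 4 5; 0 0 0) = Δ·Π!·Σ² = 20/1001  (sign +1)
sum: t=2:+1/2304 = 1/2304
3j²(3 4 5; -3 0 3) = Δ·Π!·Σ² = 5/143  (sign +1)
combine: 4πI² = 693·20/1001·5/143 = 900/1859
take √, sign +1: I = 0.19628026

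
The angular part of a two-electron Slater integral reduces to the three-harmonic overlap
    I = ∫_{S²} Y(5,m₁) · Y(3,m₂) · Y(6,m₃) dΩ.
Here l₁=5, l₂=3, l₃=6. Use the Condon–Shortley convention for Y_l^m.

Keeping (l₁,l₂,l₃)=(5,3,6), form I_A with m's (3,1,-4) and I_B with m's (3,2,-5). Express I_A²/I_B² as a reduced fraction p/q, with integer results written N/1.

l's match ⇒ only the (l;m) 3-j factors differ between A and B.
A: triangle coeff Δ(5,3,6) = 1/675675; Σ_t [0,2]: t=0:+1/69120 t=1:−1/30240 t=2:+1/322560 = -1/64512; (3j)²=10/1001 [(5 3 6; 3 1 -4)], sign=-1
B: triangle coeff Δ(5,3,6) = 1/675675; Σ_t [1,2]: t=1:−1/120960 t=2:+1/483840 = -1/161280; (3j)²=2/91 [(5 3 6; 3 2 -5)], sign=+1
I_A²/I_B² = (10/1001)/(2/91) = 5/11

5/11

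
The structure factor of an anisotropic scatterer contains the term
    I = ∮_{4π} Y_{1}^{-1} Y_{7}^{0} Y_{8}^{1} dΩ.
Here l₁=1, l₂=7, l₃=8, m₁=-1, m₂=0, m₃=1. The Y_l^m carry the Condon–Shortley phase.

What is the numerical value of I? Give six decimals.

m-sum 0 ✓  L=16 even ✓  6≤8≤8 ✓
Π(2lᵢ+1) = 3×15×17 = 765
triangle coeff Δ(1,7,8) = 1/2040
Σ_t [0,0]: t=0:+1/25401600 = 1/25401600
(3j)²=8/255 [(1 7 8; 0 0 0)], sign=+1
Σ_t [0,0]: t=0:+1/50803200 = 1/50803200
(3j)²=3/170 [(1 7 8; -1 0 1)], sign=-1
⇒ 4πI² = 36/85
I = (-1)√(36/85/(4π)) = -0.18358486

-0.183585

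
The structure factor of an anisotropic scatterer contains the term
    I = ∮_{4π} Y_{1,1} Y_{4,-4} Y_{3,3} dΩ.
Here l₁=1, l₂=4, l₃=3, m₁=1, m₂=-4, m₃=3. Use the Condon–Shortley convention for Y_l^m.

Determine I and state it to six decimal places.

Rules hold: Σm=0, L=8 even, 3≤3≤5.
N = 3·9·7 = 189
Δ = 2!·0!·6!/9! = 1/252
Racah Σ t=1..1: t=1:−1/36 = -1/36
⇒ 3j(1 4 3; 0 0 0)² = 4/63, sgn +1
Racah Σ t=0..0: t=0:+1/1440 = 1/1440
⇒ 3j(1 4 3; 1 -4 3)² = 1/9, sgn +1
4πI² = N·(3j₀)²·(3jₘ)² = 4/3
I = +1·√(1.33333/4π) = 0.32573501

0.325735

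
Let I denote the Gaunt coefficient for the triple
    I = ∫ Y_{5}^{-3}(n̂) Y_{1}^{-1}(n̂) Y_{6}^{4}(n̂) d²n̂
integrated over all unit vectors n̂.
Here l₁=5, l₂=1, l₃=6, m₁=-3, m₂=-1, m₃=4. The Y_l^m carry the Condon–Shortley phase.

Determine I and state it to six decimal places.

0.274090

Rules hold: Σm=0, L=12 even, 4≤6≤6.
N = 11·3·13 = 429
Δ = 0!·10!·2!/13! = 1/858
Racah Σ t=0..0: t=0:+1/14400 = 1/14400
⇒ 3j(5 1 6; 0 0 0)² = 6/143, sgn +1
Racah Σ t=0..0: t=0:+1/161280 = 1/161280
⇒ 3j(5 1 6; -3 -1 4)² = 15/286, sgn +1
4πI² = N·(3j₀)²·(3jₘ)² = 135/143
I = +1·√(0.944056/4π) = 0.27409047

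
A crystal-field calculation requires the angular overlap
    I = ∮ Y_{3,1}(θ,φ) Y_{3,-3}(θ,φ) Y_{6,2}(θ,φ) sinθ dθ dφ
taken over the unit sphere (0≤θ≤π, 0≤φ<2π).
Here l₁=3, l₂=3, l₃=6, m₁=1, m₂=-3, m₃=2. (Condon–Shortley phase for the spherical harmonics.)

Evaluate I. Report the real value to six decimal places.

Checks pass: Σm=0; 12 even; l₃=6∈[0,6].
(2·3+1)(2·3+1)(2·6+1) = 637
Δ: 0! 6! 6! / 13! → 1/12012
sum: t=0:+1/1296 = 1/1296
3j²(3 3 6; 0 0 0) = Δ·Π!·Σ² = 100/3003  (sign +1)
sum: t=0:+1/34560 = 1/34560
3j²(3 3 6; 1 -3 2) = Δ·Π!·Σ² = 1/429  (sign +1)
combine: 4πI² = 637·100/3003·1/429 = 700/14157
take √, sign +1: I = 0.06272757

0.062728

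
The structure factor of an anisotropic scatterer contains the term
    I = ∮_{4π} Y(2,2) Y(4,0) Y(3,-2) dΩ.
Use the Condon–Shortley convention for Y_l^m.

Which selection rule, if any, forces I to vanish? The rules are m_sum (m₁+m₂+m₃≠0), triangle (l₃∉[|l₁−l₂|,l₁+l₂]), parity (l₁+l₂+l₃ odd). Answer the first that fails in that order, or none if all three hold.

parity

m₁+m₂+m₃ = 2 + 0 − 2 = 0  ✓
triangle: |2−4|=2 ≤ l₃=3 ≤ 2+4=6  ✓
parity: l₁+l₂+l₃ = 9 is odd  ✗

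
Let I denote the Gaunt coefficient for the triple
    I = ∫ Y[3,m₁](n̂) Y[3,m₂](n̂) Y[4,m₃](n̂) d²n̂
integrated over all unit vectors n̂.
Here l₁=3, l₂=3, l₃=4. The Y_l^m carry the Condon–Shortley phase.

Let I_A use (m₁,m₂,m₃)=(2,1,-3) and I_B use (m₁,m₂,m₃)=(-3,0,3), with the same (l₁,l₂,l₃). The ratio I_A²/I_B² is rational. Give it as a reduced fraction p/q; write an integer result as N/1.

2/9

Same 3,3,4: normalisation and zero-m 3j drop out of the ratio.
A: Δ: 2! 4! 4! / 11! → 1/34650; sum: t=0:+1/288 t=1:−1/144 = -1/288; 3j²(3 3 4; 2 1 -3) = Δ·Π!·Σ² = 1/99  (sign +1)
B: Δ: 2! 4! 4! / 11! → 1/34650; sum: t=2:+1/288 = 1/288; 3j²(3 3 4; -3 0 3) = Δ·Π!·Σ² = 1/22  (sign -1)
I_A²/I_B² = (1/99)/(1/22) = 2/9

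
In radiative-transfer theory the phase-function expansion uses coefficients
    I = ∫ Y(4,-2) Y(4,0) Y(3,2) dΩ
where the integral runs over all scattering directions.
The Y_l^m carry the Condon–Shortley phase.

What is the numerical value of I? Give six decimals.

0.000000

Σlᵢ=11 odd — θ-integrand is odd under cosθ→−cosθ; I=0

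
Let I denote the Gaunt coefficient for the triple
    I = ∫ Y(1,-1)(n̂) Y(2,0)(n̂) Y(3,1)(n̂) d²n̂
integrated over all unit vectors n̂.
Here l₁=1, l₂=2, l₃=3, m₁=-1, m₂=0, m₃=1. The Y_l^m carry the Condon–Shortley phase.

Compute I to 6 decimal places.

Checks pass: Σm=0; 6 even; l₃=3∈[1,3].
(2·1+1)(2·2+1)(2·3+1) = 105
Δ: 0! 2! 4! / 7! → 1/105
sum: t=0:+1/4 = 1/4
3j²(1 2 3; 0 0 0) = Δ·Π!·Σ² = 3/35  (sign -1)
sum: t=0:+1/8 = 1/8
3j²(1 2 3; -1 0 1) = Δ·Π!·Σ² = 2/35  (sign +1)
combine: 4πI² = 105·3/35·2/35 = 18/35
take √, sign -1: I = -0.20230066

-0.202301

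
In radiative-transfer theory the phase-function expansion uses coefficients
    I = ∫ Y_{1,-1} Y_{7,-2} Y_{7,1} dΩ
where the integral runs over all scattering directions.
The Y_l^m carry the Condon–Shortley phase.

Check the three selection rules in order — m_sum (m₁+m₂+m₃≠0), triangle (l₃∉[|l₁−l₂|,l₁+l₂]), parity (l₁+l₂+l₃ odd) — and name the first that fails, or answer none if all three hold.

m_sum

Σmᵢ = -2  ✗
l₃∈[|l₁−l₂|,l₁+l₂]=[6,8], have l₃=7
Σlᵢ = 15 ⇒ odd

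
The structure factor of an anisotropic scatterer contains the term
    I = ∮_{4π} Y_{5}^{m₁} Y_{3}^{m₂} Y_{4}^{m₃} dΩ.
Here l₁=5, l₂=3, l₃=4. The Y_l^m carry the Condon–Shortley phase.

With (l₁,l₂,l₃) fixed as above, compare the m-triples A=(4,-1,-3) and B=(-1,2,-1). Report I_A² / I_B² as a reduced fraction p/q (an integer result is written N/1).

Same 5,3,4: normalisation and zero-m 3j drop out of the ratio.
A: Δ: 4! 6! 2! / 13! → 1/180180; sum: t=0:+1/5760 t=1:−1/4320 = -1/17280; 3j²(5 3 4; 4 -1 -3) = Δ·Π!·Σ² = 7/4290  (sign +1)
B: Δ: 4! 6! 2! / 13! → 1/180180; sum: t=3:−1/432 t=4:+1/1152 = -5/3456; 3j²(5 3 4; -1 2 -1) = Δ·Π!·Σ² = 625/36036  (sign +1)
I_A²/I_B² = (7/4290)/(625/36036) = 294/3125

294/3125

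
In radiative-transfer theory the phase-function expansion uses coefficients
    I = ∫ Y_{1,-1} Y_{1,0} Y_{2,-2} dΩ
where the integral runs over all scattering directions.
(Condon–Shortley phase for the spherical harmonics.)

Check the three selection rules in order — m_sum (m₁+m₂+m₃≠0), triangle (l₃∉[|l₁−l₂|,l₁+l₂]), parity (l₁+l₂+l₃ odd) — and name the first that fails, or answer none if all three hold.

m₁+m₂+m₃ = -1 + 0 − 2 = -3  ✗
triangle: |1−1|=0 ≤ l₃=2 ≤ 1+1=2
parity: l₁+l₂+l₃ = 4 is even

m_sum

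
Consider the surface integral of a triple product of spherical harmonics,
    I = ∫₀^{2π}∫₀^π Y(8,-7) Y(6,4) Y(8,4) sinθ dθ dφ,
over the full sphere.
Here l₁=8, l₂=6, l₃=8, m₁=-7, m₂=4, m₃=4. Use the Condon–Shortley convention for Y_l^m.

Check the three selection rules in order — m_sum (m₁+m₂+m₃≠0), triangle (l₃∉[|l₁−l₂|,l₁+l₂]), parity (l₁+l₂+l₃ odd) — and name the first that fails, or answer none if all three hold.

Σmᵢ = 1  ✗
l₃∈[|l₁−l₂|,l₁+l₂]=[2,14], have l₃=8
Σlᵢ = 22 ⇒ even

m_sum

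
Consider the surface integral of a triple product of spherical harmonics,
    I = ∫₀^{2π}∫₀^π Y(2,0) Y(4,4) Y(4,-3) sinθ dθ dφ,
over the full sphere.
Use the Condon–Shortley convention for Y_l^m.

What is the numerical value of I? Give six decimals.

0.000000

0 + 4 − 3 = 1 ≠ 0: azimuthal integral kills it; I = 0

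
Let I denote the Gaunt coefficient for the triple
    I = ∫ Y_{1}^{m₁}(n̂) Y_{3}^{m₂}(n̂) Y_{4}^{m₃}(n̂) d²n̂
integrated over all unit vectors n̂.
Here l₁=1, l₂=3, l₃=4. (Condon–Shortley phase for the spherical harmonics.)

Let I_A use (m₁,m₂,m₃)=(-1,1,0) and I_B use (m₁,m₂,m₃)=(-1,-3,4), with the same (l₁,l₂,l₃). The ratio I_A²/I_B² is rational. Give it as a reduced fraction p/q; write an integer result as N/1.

3/14

Shared (l₁,l₂,l₃)=(1,3,4): N and (l;000)² cancel in I_A²/I_B².
A: Δ = 0!·2!·6!/9! = 1/252; Racah Σ t=0..0: t=0:+1/96 = 1/96; ⇒ 3j(1 3 4; -1 1 0)² = 1/42, sgn +1
B: Δ = 0!·2!·6!/9! = 1/252; Racah Σ t=0..0: t=0:+1/1440 = 1/1440; ⇒ 3j(1 3 4; -1 -3 4)² = 1/9, sgn +1
I_A²/I_B² = (1/42)/(1/9) = 3/14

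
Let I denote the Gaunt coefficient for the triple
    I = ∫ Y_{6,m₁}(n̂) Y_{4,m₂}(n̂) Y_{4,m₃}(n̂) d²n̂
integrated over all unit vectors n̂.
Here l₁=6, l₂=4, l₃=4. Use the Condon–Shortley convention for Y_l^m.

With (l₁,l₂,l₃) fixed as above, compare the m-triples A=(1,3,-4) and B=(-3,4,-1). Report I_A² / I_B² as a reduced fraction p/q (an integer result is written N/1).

7/40

Shared (l₁,l₂,l₃)=(6,4,4): N and (l;000)² cancel in I_A²/I_B².
A: Δ = 6!·6!·2!/15! = 1/1261260; Racah Σ t=5..5: t=5:−1/172800 = -1/172800; ⇒ 3j(6 4 4; 1 3 -4)² = 7/2145, sgn -1
B: Δ = 6!·6!·2!/15! = 1/1261260; Racah Σ t=6..6: t=6:+1/51840 = 1/51840; ⇒ 3j(6 4 4; -3 4 -1)² = 8/429, sgn -1
I_A²/I_B² = (7/2145)/(8/429) = 7/40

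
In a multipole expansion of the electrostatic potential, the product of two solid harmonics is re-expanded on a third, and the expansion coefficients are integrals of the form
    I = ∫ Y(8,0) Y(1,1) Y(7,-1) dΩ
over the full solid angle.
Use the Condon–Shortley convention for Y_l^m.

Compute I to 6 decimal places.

Checks pass: Σm=0; 16 even; l₃=7∈[7,9].
(2·8+1)(2·1+1)(2·7+1) = 765
Δ: 2! 14! 0! / 17! → 1/2040
sum: t=1:−1/25401600 = -1/25401600
3j²(8 1 7; 0 0 0) = Δ·Π!·Σ² = 8/255  (sign +1)
sum: t=2:+1/58060800 = 1/58060800
3j²(8 1 7; 0 1 -1) = Δ·Π!·Σ² = 7/510  (sign +1)
combine: 4πI² = 765·8/255·7/510 = 28/85
take √, sign +1: I = 0.16190663

0.161907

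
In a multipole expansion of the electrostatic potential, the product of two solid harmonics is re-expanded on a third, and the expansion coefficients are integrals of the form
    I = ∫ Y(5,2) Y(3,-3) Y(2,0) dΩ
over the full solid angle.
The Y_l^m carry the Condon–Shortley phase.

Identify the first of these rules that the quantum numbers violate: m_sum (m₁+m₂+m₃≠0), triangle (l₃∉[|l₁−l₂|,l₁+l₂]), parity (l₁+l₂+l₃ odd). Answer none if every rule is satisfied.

Σmᵢ = -1  ✗
l₃∈[|l₁−l₂|,l₁+l₂]=[2,8], have l₃=2
Σlᵢ = 10 ⇒ even

m_sum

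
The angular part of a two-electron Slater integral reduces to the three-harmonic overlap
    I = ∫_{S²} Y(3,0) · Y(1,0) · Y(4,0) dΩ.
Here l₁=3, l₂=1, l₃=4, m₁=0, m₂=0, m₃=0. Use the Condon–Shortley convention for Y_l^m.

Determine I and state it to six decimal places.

0.246233

Rules hold: Σm=0, L=8 even, 2≤4≤4.
N = 7·3·9 = 189
Δ = 0!·6!·2!/9! = 1/252
Racah Σ t=0..0: t=0:+1/36 = 1/36
⇒ 3j(3 1 4; 0 0 0)² = 4/63, sgn +1
(m-triple is (0,0,0) — same symbol as above.)
4πI² = N·(3j₀)²·(3jₘ)² = 16/21
I = +1·√(0.761905/4π) = 0.24623252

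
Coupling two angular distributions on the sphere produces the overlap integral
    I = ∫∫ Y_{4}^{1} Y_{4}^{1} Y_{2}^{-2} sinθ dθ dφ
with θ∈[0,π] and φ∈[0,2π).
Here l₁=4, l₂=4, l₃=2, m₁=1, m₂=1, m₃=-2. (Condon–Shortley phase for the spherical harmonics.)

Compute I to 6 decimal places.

0.200662

Checks pass: Σm=0; 10 even; l₃=2∈[0,8].
(2·4+1)(2·4+1)(2·2+1) = 405
Δ: 6! 2! 2! / 11! → 1/13860
sum: t=2:+1/192 t=3:−1/36 t=4:+1/192 = -5/288
3j²(4 4 2; 0 0 0) = Δ·Π!·Σ² = 20/693  (sign -1)
sum: t=3:−1/144 = -1/144
3j²(4 4 2; 1 1 -2) = Δ·Π!·Σ² = 10/231  (sign -1)
combine: 4πI² = 405·20/693·10/231 = 3000/5929
take √, sign +1: I = 0.20066192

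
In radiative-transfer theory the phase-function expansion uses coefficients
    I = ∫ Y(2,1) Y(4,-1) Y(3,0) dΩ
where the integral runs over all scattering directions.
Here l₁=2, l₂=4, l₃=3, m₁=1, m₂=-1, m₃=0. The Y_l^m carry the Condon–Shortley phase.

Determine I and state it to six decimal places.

L=9 odd ⇒ parity kills the (l;000) factor ⇒ I = 0

0.000000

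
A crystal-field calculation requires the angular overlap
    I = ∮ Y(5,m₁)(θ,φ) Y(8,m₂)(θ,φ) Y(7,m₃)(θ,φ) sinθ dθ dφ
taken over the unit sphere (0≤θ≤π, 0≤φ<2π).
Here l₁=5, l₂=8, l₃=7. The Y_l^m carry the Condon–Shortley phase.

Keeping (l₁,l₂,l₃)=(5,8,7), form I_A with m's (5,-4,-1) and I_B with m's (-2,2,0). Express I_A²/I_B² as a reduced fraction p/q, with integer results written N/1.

11550/1681

Shared (l₁,l₂,l₃)=(5,8,7): N and (l;000)² cancel in I_A²/I_B².
A: Δ = 6!·4!·10!/21! = 1/814773960; Racah Σ t=0..0: t=0:+1/298598400 = 1/298598400; ⇒ 3j(5 8 7; 5 -4 -1)² = 70/4199, sgn +1
B: Δ = 6!·4!·10!/21! = 1/814773960; Racah Σ t=3..6: t=3:−1/26127360 t=4:+1/4976640 t=5:−1/6912000 t=6:+1/74649600 = 41/1306368000; ⇒ 3j(5 8 7; -2 2 0)² = 1681/692835, sgn -1
I_A²/I_B² = (70/4199)/(1681/692835) = 11550/1681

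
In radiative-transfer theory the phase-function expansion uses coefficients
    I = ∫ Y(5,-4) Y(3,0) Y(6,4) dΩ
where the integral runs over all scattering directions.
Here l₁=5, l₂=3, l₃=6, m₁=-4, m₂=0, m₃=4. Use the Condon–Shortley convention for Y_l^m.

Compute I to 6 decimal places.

-0.139560

m-sum 0 ✓  L=14 even ✓  2≤6≤8 ✓
Π(2lᵢ+1) = 11×7×13 = 1001
triangle coeff Δ(5,3,6) = 1/675675
Σ_t [0,2]: t=0:+1/8640 t=1:−1/2304 t=2:+1/8640 = -7/34560
(3j)²=7/429 [(5 3 6; 0 0 0)], sign=-1
Σ_t [1,2]: t=1:−1/161280 t=2:+1/60480 = 1/96768
(3j)²=15/1001 [(5 3 6; -4 0 4)], sign=+1
⇒ 4πI² = 35/143
I = (-1)√(35/143/(4π)) = -0.13956004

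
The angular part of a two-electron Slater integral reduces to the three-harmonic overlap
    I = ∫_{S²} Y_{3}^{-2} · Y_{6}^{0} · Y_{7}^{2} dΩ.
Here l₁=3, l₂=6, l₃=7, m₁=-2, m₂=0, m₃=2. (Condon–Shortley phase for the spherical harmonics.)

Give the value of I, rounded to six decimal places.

Checks pass: Σm=0; 16 even; l₃=7∈[3,9].
(2·3+1)(2·6+1)(2·7+1) = 1365
Δ: 2! 4! 10! / 17! → 1/2042040
sum: t=0:+1/207360 t=1:−1/57600 t=2:+1/207360 = -1/129600
3j²(3 6 7; 0 0 0) = Δ·Π!·Σ² = 168/12155  (sign +1)
sum: t=1:−1/345600 t=2:+1/207360 = 1/518400
3j²(3 6 7; -2 0 2) = Δ·Π!·Σ² = 12/2431  (sign -1)
combine: 4πI² = 1365·168/12155·12/2431 = 42336/454597
take √, sign -1: I = -0.08608683

-0.086087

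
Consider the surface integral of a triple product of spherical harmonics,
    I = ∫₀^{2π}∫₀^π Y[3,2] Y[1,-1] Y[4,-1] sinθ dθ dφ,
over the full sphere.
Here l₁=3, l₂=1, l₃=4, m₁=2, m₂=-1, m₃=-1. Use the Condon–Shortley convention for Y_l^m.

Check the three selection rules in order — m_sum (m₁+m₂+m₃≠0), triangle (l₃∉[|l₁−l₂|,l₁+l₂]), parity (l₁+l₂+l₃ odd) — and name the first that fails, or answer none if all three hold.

none

azimuthal sum: 2 − 1 − 1 = 0  ✓
2 ≤ 4 ≤ 4 (triangle on l)  ✓
L = 3 + 1 + 4 = 8 (even)  ✓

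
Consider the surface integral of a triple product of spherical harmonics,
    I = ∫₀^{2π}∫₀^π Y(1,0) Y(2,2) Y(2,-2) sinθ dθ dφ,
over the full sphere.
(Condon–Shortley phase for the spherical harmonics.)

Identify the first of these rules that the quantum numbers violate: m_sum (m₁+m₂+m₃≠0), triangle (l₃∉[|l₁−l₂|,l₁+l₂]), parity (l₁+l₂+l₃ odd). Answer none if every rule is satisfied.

azimuthal sum: 0 + 2 − 2 = 0  ✓
1 ≤ 2 ≤ 3 (triangle on l)  ✓
L = 1 + 2 + 2 = 5 (odd)  ✗

parity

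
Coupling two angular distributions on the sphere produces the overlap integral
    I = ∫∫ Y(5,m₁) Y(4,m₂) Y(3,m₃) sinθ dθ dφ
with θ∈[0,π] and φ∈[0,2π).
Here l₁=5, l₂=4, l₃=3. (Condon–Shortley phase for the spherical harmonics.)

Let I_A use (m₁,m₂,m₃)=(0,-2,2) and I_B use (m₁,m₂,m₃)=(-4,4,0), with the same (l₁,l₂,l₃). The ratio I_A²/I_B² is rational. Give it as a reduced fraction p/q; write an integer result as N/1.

l's match ⇒ only the (l;m) 3-j factors differ between A and B.
A: triangle coeff Δ(5,4,3) = 1/180180; Σ_t [1,2]: t=1:−1/2880 t=2:+1/576 = 1/720; (3j)²=80/3003 [(5 4 3; 0 -2 2)], sign=-1
B: triangle coeff Δ(5,4,3) = 1/180180; Σ_t [6,6]: t=6:+1/8640 = 1/8640; (3j)²=28/715 [(5 4 3; -4 4 0)], sign=-1
I_A²/I_B² = (80/3003)/(28/715) = 100/147

100/147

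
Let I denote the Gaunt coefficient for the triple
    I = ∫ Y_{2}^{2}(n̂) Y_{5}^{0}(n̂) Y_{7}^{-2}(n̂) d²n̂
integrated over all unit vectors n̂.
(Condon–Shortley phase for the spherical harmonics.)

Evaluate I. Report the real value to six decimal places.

Checks pass: Σm=0; 14 even; l₃=7∈[3,7].
(2·2+1)(2·5+1)(2·7+1) = 825
Δ: 0! 4! 10! / 15! → 1/15015
sum: t=0:+1/57600 = 1/57600
3j²(2 5 7; 0 0 0) = Δ·Π!·Σ² = 21/715  (sign -1)
sum: t=0:+1/345600 = 1/345600
3j²(2 5 7; 2 0 -2) = Δ·Π!·Σ² = 6/715  (sign -1)
combine: 4πI² = 825·21/715·6/715 = 378/1859
take √, sign +1: I = 0.12720415

0.127204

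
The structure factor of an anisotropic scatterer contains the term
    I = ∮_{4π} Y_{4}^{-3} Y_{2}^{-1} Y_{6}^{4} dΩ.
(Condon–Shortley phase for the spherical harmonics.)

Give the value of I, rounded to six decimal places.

m-sum 0 ✓  L=12 even ✓  2≤6≤6 ✓
Π(2lᵢ+1) = 9×5×13 = 585
triangle coeff Δ(4,2,6) = 1/6435
Σ_t [0,0]: t=0:+1/2304 = 1/2304
(3j)²=5/143 [(4 2 6; 0 0 0)], sign=+1
Σ_t [0,0]: t=0:+1/30240 = 1/30240
(3j)²=16/429 [(4 2 6; -3 -1 4)], sign=+1
⇒ 4πI² = 1200/1573
I = (+1)√(1200/1573/(4π)) = 0.24638901

0.246389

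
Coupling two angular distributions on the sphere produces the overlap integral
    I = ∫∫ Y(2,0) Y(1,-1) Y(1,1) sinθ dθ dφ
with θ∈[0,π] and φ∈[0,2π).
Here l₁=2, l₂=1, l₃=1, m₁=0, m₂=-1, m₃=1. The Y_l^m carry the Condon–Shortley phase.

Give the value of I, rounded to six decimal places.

Checks pass: Σm=0; 4 even; l₃=1∈[1,3].
(2·2+1)(2·1+1)(2·1+1) = 45
Δ: 2! 2! 0! / 5! → 1/30
sum: t=1:−1/1 = -1/1
3j²(2 1 1; 0 0 0) = Δ·Π!·Σ² = 2/15  (sign +1)
sum: t=0:+1/4 = 1/4
3j²(2 1 1; 0 -1 1) = Δ·Π!·Σ² = 1/30  (sign +1)
combine: 4πI² = 45·2/15·1/30 = 1/5
take √, sign +1: I = 0.12615663

0.126157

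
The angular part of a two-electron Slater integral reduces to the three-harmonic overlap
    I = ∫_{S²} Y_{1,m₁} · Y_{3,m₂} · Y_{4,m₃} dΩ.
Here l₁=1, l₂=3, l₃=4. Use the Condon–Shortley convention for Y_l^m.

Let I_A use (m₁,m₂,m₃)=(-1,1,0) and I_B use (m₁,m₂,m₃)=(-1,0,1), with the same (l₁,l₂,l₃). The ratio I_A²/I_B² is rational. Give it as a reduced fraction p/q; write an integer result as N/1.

3/5

Same 1,3,4: normalisation and zero-m 3j drop out of the ratio.
A: Δ: 0! 2! 6! / 9! → 1/252; sum: t=0:+1/96 = 1/96; 3j²(1 3 4; -1 1 0) = Δ·Π!·Σ² = 1/42  (sign +1)
B: Δ: 0! 2! 6! / 9! → 1/252; sum: t=0:+1/72 = 1/72; 3j²(1 3 4; -1 0 1) = Δ·Π!·Σ² = 5/126  (sign -1)
I_A²/I_B² = (1/42)/(5/126) = 3/5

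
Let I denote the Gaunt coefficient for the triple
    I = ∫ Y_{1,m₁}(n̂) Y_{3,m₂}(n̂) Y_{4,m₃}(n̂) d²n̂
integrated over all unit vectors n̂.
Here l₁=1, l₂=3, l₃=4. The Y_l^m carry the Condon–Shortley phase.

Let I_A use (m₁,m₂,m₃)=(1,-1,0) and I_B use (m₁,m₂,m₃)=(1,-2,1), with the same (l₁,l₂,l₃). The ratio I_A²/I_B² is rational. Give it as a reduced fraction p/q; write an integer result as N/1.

2/1

Shared (l₁,l₂,l₃)=(1,3,4): N and (l;000)² cancel in I_A²/I_B².
A: Δ = 0!·2!·6!/9! = 1/252; Racah Σ t=0..0: t=0:+1/96 = 1/96; ⇒ 3j(1 3 4; 1 -1 0)² = 1/42, sgn +1
B: Δ = 0!·2!·6!/9! = 1/252; Racah Σ t=0..0: t=0:+1/240 = 1/240; ⇒ 3j(1 3 4; 1 -2 1)² = 1/84, sgn -1
I_A²/I_B² = (1/42)/(1/84) = 2/1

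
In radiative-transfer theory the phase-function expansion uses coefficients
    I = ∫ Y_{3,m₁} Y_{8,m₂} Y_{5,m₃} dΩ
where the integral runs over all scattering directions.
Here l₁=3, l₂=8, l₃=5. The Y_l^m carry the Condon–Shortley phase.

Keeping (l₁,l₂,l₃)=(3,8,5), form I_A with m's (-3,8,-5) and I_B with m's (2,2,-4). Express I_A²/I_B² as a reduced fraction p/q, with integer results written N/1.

2002/15

Shared (l₁,l₂,l₃)=(3,8,5): N and (l;000)² cancel in I_A²/I_B².
A: Δ = 6!·0!·10!/17! = 1/136136; Racah Σ t=6..6: t=6:+1/2612736000 = 1/2612736000; ⇒ 3j(3 8 5; -3 8 -5)² = 1/17, sgn +1
B: Δ = 6!·0!·10!/17! = 1/136136; Racah Σ t=1..1: t=1:−1/43545600 = -1/43545600; ⇒ 3j(3 8 5; 2 2 -4)² = 15/34034, sgn +1
I_A²/I_B² = (1/17)/(15/34034) = 2002/15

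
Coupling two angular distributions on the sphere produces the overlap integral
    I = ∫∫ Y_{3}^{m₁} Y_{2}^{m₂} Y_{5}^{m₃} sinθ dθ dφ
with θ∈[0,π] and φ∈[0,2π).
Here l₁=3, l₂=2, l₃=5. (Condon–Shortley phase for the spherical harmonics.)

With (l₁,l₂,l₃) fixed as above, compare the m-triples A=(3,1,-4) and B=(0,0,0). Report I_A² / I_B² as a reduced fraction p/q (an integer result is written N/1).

Same 3,2,5: normalisation and zero-m 3j drop out of the ratio.
A: Δ: 0! 6! 4! / 11! → 1/2310; sum: t=0:+1/4320 = 1/4320; 3j²(3 2 5; 3 1 -4) = Δ·Π!·Σ² = 2/55  (sign -1)
B: Δ: 0! 6! 4! / 11! → 1/2310; sum: t=0:+1/144 = 1/144; 3j²(3 2 5; 0 0 0) = Δ·Π!·Σ² = 10/231  (sign -1)
I_A²/I_B² = (2/55)/(10/231) = 21/25

21/25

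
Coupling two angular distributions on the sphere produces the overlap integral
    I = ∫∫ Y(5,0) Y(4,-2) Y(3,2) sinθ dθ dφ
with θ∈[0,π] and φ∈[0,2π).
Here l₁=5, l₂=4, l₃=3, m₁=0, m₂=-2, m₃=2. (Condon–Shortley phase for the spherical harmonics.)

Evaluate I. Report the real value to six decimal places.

-0.171327

Checks pass: Σm=0; 12 even; l₃=3∈[1,9].
(2·5+1)(2·4+1)(2·3+1) = 693
Δ: 6! 4! 2! / 13! → 1/180180
sum: t=2:+1/576 t=3:−1/144 t=4:+1/576 = -1/288
3j²(5 4 3; 0 0 0) = Δ·Π!·Σ² = 20/1001  (sign +1)
sum: t=1:−1/2880 t=2:+1/576 = 1/720
3j²(5 4 3; 0 -2 2) = Δ·Π!·Σ² = 80/3003  (sign -1)
combine: 4πI² = 693·20/1001·80/3003 = 4800/13013
take √, sign -1: I = -0.17132746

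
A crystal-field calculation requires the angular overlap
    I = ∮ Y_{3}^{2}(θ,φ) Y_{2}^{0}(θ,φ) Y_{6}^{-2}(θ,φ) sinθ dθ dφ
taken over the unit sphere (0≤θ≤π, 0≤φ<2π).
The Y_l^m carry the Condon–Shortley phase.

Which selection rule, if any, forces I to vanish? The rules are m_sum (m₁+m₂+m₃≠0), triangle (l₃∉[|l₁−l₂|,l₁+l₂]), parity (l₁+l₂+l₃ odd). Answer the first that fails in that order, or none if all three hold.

azimuthal sum: 2 + 0 − 2 = 0  ✓
1 ≤ 6 ≤ 5 (triangle on l)  ✗
L = 3 + 2 + 6 = 11 (odd)

triangle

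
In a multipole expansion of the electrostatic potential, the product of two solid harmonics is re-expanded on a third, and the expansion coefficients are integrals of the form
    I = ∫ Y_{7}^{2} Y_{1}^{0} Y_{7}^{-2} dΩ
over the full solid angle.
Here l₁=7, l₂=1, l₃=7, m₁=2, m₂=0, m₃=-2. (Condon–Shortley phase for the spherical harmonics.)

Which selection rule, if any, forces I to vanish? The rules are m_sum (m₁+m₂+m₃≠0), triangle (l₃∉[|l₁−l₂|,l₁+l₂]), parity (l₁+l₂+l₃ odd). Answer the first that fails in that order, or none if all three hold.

parity

Σmᵢ = 0  ✓
l₃∈[|l₁−l₂|,l₁+l₂]=[6,8], have l₃=7  ✓
Σlᵢ = 15 ⇒ odd  ✗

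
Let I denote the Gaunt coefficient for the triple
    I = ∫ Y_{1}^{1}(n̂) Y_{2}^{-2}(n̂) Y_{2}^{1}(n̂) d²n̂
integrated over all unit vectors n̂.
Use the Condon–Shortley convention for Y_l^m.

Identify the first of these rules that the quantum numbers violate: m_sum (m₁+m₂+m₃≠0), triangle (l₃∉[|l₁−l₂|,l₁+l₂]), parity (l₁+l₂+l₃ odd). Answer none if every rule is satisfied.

Σmᵢ = 0  ✓
l₃∈[|l₁−l₂|,l₁+l₂]=[1,3], have l₃=2  ✓
Σlᵢ = 5 ⇒ odd  ✗

parity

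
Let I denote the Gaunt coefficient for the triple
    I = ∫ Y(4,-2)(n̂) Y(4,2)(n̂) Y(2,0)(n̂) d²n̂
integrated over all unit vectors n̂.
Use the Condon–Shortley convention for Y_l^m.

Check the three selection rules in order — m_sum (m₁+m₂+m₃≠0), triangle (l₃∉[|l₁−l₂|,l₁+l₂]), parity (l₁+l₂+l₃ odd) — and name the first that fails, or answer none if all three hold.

azimuthal sum: -2 + 2 + 0 = 0  ✓
0 ≤ 2 ≤ 8 (triangle on l)  ✓
L = 4 + 4 + 2 = 10 (even)  ✓

none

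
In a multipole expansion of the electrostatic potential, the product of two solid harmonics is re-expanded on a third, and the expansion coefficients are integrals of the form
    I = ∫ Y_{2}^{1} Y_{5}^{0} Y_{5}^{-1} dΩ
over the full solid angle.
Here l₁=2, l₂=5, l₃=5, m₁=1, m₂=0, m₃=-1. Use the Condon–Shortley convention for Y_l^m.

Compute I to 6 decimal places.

m-sum 0 ✓  L=12 even ✓  3≤5≤7 ✓
Π(2lᵢ+1) = 5×11×11 = 605
triangle coeff Δ(2,5,5) = 1/38610
Σ_t [0,2]: t=0:+1/2880 t=1:−1/576 t=2:+1/2880 = -1/960
(3j)²=10/429 [(2 5 5; 0 0 0)], sign=+1
Σ_t [0,1]: t=0:+1/1440 t=1:−1/1152 = -1/5760
(3j)²=1/858 [(2 5 5; 1 0 -1)], sign=-1
⇒ 4πI² = 25/1521
I = (-1)√(25/1521/(4π)) = -0.03616600

-0.036166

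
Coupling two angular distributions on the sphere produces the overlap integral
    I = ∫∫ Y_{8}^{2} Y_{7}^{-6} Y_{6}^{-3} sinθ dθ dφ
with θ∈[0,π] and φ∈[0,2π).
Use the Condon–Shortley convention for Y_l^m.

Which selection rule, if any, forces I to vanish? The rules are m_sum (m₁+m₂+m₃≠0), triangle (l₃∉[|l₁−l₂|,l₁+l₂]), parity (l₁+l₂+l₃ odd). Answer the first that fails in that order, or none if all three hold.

Σmᵢ = -7  ✗
l₃∈[|l₁−l₂|,l₁+l₂]=[1,15], have l₃=6
Σlᵢ = 21 ⇒ odd

m_sum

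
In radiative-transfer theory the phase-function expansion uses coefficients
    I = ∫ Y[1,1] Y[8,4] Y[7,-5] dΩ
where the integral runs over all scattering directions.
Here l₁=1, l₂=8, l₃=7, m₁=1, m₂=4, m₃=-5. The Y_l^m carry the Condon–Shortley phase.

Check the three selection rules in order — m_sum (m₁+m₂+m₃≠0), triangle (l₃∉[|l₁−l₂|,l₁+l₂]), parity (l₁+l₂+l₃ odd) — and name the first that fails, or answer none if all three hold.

m₁+m₂+m₃ = 1 + 4 − 5 = 0  ✓
triangle: |1−8|=7 ≤ l₃=7 ≤ 1+8=9  ✓
parity: l₁+l₂+l₃ = 16 is even  ✓

none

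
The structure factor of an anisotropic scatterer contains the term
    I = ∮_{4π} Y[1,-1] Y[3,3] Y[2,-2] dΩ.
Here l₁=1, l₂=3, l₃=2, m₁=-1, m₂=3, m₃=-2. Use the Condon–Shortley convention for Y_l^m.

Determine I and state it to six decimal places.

-0.319865

Rules hold: Σm=0, L=6 even, 2≤2≤4.
N = 3·7·5 = 105
Δ = 2!·0!·4!/7! = 1/105
Racah Σ t=1..1: t=1:−1/4 = -1/4
⇒ 3j(1 3 2; 0 0 0)² = 3/35, sgn -1
Racah Σ t=2..2: t=2:+1/48 = 1/48
⇒ 3j(1 3 2; -1 3 -2)² = 1/7, sgn +1
4πI² = N·(3j₀)²·(3jₘ)² = 9/7
I = -1·√(1.28571/4π) = -0.31986543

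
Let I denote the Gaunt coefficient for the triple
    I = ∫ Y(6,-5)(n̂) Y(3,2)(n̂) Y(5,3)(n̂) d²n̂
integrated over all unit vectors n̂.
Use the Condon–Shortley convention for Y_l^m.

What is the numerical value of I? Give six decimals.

-0.169016

Checks pass: Σm=0; 14 even; l₃=5∈[3,9].
(2·6+1)(2·3+1)(2·5+1) = 1001
Δ: 4! 8! 2! / 15! → 1/675675
sum: t=1:−1/8640 t=2:+1/2304 t=3:−1/8640 = 7/34560
3j²(6 3 5; 0 0 0) = Δ·Π!·Σ² = 7/429  (sign -1)
sum: t=3:−1/483840 t=4:+1/120960 = 1/161280
3j²(6 3 5; -5 2 3) = Δ·Π!·Σ² = 2/91  (sign +1)
combine: 4πI² = 1001·7/429·2/91 = 14/39
take √, sign -1: I = -0.16901560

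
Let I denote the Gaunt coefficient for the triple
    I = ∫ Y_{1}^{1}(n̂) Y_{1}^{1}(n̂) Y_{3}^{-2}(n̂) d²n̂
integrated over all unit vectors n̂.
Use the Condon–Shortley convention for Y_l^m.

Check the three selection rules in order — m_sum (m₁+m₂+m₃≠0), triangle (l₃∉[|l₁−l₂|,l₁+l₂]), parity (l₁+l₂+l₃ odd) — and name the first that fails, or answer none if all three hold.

triangle

Σmᵢ = 0  ✓
l₃∈[|l₁−l₂|,l₁+l₂]=[0,2], have l₃=3  ✗
Σlᵢ = 5 ⇒ odd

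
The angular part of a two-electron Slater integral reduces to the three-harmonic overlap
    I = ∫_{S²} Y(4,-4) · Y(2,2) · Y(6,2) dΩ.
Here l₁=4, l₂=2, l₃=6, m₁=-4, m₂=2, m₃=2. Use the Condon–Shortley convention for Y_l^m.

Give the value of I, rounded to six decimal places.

m-sum 0 ✓  L=12 even ✓  2≤6≤6 ✓
Π(2lᵢ+1) = 9×5×13 = 585
triangle coeff Δ(4,2,6) = 1/6435
Σ_t [0,0]: t=0:+1/2304 = 1/2304
(3j)²=5/143 [(4 2 6; 0 0 0)], sign=+1
Σ_t [0,0]: t=0:+1/967680 = 1/967680
(3j)²=1/6435 [(4 2 6; -4 2 2)], sign=+1
⇒ 4πI² = 5/1573
I = (+1)√(5/1573/(4π)) = 0.01590434

0.015904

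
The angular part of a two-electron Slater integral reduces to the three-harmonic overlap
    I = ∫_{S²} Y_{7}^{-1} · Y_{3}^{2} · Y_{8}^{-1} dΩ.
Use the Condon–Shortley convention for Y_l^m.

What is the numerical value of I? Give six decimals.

m-sum 0 ✓  L=18 even ✓  4≤8≤10 ✓
Π(2lᵢ+1) = 15×7×17 = 1785
triangle coeff Δ(7,3,8) = 1/5290740
Σ_t [0,2]: t=0:+1/7257600 t=1:−1/2073600 t=2:+1/7257600 = -1/4838400
(3j)²=252/20995 [(7 3 8; 0 0 0)], sign=-1
Σ_t [1,2]: t=1:−1/14515200 t=2:+1/6220800 = 1/10886400
(3j)²=128/12597 [(7 3 8; -1 2 -1)], sign=-1
⇒ 4πI² = 225792/1037153
I = (+1)√(225792/1037153/(4π)) = 0.13162183

0.131622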